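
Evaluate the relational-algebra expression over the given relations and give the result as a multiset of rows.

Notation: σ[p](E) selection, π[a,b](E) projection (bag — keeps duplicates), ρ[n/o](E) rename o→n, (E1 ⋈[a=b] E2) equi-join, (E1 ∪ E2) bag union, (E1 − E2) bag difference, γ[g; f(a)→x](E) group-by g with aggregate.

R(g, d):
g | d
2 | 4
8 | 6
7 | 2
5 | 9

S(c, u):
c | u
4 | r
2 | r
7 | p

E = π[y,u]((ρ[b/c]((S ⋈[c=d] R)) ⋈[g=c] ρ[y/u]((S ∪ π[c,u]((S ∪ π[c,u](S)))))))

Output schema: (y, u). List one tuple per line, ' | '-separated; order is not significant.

Stepwise |·|:
  S → 3
  R → 4
  (S ⋈[c=d] R) → 2
  ρ[b/c]((S ⋈[c=d] R)) → 2
  S → 3
  S → 3
  S → 3
  π[c,u](S) → 3
  (S ∪ π[c,u](S)) → 6
  π[c,u]((S ∪ π[c,u](S))) → 6
  (S ∪ π[c,u]((S ∪ π[c,u](S)))) → 9
  ρ[y/u]((S ∪ π[c,u]((S ∪ π[c,u](S))))) → 9
  (ρ[b/c]((S ⋈[c=d] R)) ⋈[g=c] ρ[y/u]((S ∪ π[c,u]((S ∪ π[c,u](S)))))) → 6
  π[y,u]((ρ[b/c]((S ⋈[c=d] R)) ⋈[g=c] ρ[y/u]((S ∪ π[c,u]((S ∪ π[c,u](S))))))) → 6

== RESULT ==
y | u
p | r
p | r
p | r
r | r
r | r
r | r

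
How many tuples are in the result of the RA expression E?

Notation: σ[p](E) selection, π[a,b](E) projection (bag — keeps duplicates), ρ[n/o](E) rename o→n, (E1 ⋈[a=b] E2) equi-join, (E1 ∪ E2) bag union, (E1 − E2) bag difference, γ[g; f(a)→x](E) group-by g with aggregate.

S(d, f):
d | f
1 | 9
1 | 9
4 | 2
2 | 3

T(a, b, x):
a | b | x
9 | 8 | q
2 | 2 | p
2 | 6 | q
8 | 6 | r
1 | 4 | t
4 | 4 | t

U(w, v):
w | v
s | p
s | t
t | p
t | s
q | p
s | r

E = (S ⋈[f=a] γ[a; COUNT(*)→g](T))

Stepwise |·|:
  S → 4
  T → 6
  γ[a; COUNT(*)→g](T) → 5
  (S ⋈[f=a] γ[a; COUNT(*)→g](T)) → 3

|E| = 3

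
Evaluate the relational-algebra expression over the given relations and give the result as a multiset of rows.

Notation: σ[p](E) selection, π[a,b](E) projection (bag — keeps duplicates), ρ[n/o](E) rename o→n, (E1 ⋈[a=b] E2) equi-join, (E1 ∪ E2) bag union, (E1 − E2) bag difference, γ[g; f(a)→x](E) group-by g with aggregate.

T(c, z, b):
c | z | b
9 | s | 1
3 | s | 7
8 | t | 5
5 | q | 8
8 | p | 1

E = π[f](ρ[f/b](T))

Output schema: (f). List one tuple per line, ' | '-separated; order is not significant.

Subexpression sizes:
  T → 5
  ρ[f/b](T) → 5
  π[f](ρ[f/b](T)) → 5

== RESULT ==
f
1
1
5
7
8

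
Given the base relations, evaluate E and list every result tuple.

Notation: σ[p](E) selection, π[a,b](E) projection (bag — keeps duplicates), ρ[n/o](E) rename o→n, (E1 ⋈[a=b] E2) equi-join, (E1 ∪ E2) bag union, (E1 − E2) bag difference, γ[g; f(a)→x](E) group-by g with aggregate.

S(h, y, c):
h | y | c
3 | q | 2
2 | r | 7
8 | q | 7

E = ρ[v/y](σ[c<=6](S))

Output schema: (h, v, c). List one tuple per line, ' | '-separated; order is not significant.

Stepwise |·|:
  S → 3
  σ[c<=6](S) → 1
  ρ[v/y](σ[c<=6](S)) → 1

== RESULT ==
h | v | c
3 | q | 2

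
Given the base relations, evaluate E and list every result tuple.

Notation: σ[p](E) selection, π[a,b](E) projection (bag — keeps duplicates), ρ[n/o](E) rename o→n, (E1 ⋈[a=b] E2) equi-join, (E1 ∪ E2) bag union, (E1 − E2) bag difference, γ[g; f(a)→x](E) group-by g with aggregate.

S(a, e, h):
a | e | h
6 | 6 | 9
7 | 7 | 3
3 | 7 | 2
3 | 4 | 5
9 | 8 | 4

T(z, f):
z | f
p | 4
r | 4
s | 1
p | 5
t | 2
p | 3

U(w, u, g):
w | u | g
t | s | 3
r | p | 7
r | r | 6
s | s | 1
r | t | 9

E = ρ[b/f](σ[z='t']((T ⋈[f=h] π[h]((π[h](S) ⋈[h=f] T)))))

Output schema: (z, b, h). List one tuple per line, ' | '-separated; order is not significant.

Stepwise |·|:
  T → 6
  S → 5
  π[h](S) → 5
  T → 6
  (π[h](S) ⋈[h=f] T) → 5
  π[h]((π[h](S) ⋈[h=f] T)) → 5
  (T ⋈[f=h] π[h]((π[h](S) ⋈[h=f] T))) → 7
  σ[z='t']((T ⋈[f=h] π[h]((π[h](S) ⋈[h=f] T)))) → 1
  ρ[b/f](σ[z='t']((T ⋈[f=h] π[h]((π[h](S) ⋈[h=f] T))))) → 1

== RESULT ==
z | b | h
t | 2 | 2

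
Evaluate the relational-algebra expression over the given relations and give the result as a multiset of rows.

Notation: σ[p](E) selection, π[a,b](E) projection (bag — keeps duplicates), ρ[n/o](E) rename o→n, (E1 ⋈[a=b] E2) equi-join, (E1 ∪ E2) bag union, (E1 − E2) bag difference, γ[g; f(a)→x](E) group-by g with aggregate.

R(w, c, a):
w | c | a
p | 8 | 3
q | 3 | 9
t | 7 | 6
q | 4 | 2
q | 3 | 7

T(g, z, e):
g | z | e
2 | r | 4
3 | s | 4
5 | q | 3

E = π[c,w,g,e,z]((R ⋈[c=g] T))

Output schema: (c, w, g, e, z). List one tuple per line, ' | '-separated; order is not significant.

Subexpression sizes:
  R → 5
  T → 3
  (R ⋈[c=g] T) → 2
  π[c,w,g,e,z]((R ⋈[c=g] T)) → 2

== RESULT ==
c | w | g | e | z
3 | q | 3 | 4 | s
3 | q | 3 | 4 | s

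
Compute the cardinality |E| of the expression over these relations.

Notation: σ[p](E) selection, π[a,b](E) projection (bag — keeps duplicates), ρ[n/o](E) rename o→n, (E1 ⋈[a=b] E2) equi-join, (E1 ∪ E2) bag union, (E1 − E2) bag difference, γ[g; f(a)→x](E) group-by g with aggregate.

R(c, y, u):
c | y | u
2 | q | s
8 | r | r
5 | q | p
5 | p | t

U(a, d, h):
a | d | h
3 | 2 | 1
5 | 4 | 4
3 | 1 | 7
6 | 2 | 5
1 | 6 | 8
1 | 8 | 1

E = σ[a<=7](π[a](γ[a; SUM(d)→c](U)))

Per-node cardinality:
  U → 6
  γ[a; SUM(d)→c](U) → 4
  π[a](γ[a; SUM(d)→c](U)) → 4
  σ[a<=7](π[a](γ[a; SUM(d)→c](U))) → 4

|E| = 4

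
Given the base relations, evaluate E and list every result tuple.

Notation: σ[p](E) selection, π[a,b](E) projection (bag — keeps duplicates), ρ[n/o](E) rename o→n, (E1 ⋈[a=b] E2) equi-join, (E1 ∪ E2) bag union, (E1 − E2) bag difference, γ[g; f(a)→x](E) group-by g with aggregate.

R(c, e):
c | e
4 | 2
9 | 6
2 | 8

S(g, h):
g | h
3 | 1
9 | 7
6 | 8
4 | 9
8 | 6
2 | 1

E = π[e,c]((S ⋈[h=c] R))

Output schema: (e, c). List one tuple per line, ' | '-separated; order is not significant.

Stepwise |·|:
  S → 6
  R → 3
  (S ⋈[h=c] R) → 1
  π[e,c]((S ⋈[h=c] R)) → 1

== RESULT ==
e | c
6 | 9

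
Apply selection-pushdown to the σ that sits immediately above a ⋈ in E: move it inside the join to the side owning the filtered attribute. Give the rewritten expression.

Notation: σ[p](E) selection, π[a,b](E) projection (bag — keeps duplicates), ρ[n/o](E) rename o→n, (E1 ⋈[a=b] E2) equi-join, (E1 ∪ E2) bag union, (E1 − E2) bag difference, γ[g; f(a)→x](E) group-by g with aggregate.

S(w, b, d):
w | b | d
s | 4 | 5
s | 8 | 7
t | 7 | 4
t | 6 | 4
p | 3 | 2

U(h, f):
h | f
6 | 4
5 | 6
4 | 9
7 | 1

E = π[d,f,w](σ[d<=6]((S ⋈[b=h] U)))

σ filters on d, owned by the left side.
E' = π[d,f,w]((σ[d<=6](S) ⋈[b=h] U))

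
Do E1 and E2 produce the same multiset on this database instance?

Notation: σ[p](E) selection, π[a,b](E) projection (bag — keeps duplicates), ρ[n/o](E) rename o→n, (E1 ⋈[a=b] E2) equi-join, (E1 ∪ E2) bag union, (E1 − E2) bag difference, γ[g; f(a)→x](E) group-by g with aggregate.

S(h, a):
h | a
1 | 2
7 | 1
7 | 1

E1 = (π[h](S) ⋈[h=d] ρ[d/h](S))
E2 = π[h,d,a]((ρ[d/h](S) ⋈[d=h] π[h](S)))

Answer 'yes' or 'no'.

E1 per-node cardinality:
  S → 3
  π[h](S) → 3
  S → 3
  ρ[d/h](S) → 3
  (π[h](S) ⋈[h=d] ρ[d/h](S)) → 5
E2 per-node cardinality:
  S → 3
  ρ[d/h](S) → 3
  S → 3
  π[h](S) → 3
  (ρ[d/h](S) ⋈[d=h] π[h](S)) → 5
  π[h,d,a]((ρ[d/h](S) ⋈[d=h] π[h](S))) → 5

E1 and E2 produce the same multiset:
h | d | a
1 | 1 | 2
7 | 7 | 1
7 | 7 | 1
7 | 7 | 1
7 | 7 | 1

yes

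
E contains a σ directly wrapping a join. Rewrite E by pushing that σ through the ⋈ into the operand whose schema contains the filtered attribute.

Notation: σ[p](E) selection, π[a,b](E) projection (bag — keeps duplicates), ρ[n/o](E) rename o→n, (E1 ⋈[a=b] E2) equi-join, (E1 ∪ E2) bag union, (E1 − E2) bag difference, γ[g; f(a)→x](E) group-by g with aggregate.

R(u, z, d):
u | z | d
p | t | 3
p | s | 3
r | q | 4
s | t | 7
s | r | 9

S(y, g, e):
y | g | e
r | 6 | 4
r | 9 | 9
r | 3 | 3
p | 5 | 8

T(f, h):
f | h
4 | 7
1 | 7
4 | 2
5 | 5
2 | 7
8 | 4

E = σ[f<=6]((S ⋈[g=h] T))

σ filters on f, owned by the right side.
E' = (S ⋈[g=h] σ[f<=6](T))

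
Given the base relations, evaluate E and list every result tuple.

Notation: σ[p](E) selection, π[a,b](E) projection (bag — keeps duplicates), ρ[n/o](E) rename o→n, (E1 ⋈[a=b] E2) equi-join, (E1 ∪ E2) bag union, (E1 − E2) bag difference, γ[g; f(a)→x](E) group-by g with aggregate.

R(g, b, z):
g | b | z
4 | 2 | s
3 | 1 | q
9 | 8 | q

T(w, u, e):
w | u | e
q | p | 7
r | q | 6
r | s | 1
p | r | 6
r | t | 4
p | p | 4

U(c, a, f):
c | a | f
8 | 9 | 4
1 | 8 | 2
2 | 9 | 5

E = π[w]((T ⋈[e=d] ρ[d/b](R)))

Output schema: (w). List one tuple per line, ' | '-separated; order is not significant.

Stepwise |·|:
  T → 6
  R → 3
  ρ[d/b](R) → 3
  (T ⋈[e=d] ρ[d/b](R)) → 1
  π[w]((T ⋈[e=d] ρ[d/b](R))) → 1

== RESULT ==
w
r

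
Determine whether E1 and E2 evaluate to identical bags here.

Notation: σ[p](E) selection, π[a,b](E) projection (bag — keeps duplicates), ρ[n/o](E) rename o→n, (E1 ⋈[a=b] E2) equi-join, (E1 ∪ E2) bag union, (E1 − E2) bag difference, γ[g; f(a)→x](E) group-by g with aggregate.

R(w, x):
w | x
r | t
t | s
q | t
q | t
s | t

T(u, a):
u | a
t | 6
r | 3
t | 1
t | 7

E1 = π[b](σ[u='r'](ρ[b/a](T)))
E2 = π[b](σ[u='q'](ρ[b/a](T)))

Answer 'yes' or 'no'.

E1 per-node cardinality:
  T → 4
  ρ[b/a](T) → 4
  σ[u='r'](ρ[b/a](T)) → 1
  π[b](σ[u='r'](ρ[b/a](T))) → 1
E2 per-node cardinality:
  T → 4
  ρ[b/a](T) → 4
  σ[u='q'](ρ[b/a](T)) → 0
  π[b](σ[u='q'](ρ[b/a](T))) → 0

E1 result:
b
3
E2 result:
b
(0 rows)
Witness: (3,) appears 1× in E1 but 0× in E2.

no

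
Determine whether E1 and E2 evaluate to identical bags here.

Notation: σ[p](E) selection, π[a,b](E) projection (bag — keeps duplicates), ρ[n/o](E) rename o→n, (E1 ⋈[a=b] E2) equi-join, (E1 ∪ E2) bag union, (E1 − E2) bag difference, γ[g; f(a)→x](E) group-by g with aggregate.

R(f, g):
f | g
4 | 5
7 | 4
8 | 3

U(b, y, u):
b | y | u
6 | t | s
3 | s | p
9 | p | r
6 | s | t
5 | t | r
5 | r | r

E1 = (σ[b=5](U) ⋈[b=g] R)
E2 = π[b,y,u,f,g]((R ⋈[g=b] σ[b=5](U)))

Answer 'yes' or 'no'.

E1 row counts bottom-up:
  U → 6
  σ[b=5](U) → 2
  R → 3
  (σ[b=5](U) ⋈[b=g] R) → 2
E2 row counts bottom-up:
  R → 3
  U → 6
  σ[b=5](U) → 2
  (R ⋈[g=b] σ[b=5](U)) → 2
  π[b,y,u,f,g]((R ⋈[g=b] σ[b=5](U))) → 2

E1 and E2 produce the same multiset:
b | y | u | f | g
5 | r | r | 4 | 5
5 | t | r | 4 | 5

yes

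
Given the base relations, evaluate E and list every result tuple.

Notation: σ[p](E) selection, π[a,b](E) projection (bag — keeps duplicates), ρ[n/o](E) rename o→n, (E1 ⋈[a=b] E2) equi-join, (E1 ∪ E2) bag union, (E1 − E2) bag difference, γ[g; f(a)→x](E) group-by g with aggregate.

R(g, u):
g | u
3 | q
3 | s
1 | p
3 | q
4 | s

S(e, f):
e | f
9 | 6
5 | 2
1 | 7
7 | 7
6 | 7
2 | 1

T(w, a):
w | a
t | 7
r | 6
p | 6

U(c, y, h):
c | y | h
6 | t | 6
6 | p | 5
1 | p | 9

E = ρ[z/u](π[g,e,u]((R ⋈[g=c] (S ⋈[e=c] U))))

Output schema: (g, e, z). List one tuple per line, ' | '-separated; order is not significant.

Subexpression sizes:
  R → 5
  S → 6
  U → 3
  (S ⋈[e=c] U) → 3
  (R ⋈[g=c] (S ⋈[e=c] U)) → 1
  π[g,e,u]((R ⋈[g=c] (S ⋈[e=c] U))) → 1
  ρ[z/u](π[g,e,u]((R ⋈[g=c] (S ⋈[e=c] U)))) → 1

== RESULT ==
g | e | z
1 | 1 | p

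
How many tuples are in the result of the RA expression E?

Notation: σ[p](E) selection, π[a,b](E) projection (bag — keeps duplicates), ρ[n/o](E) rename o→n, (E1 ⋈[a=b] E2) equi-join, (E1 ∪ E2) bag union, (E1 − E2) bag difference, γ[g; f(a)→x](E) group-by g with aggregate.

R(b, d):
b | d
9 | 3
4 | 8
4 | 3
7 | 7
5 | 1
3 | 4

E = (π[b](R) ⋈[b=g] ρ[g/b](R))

Per-node cardinality:
  R → 6
  π[b](R) → 6
  R → 6
  ρ[g/b](R) → 6
  (π[b](R) ⋈[b=g] ρ[g/b](R)) → 8

|E| = 8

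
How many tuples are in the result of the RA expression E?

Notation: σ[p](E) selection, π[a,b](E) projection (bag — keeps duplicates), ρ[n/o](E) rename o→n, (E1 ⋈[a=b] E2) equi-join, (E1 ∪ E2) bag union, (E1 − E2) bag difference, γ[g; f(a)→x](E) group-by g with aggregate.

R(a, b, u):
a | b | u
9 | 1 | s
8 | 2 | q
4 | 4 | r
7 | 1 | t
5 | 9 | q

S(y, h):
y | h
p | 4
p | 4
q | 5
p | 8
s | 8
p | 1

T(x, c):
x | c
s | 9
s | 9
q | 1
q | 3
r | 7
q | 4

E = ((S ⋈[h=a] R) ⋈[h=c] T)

Row counts bottom-up:
  S → 6
  R → 5
  (S ⋈[h=a] R) → 5
  T → 6
  ((S ⋈[h=a] R) ⋈[h=c] T) → 2

|E| = 2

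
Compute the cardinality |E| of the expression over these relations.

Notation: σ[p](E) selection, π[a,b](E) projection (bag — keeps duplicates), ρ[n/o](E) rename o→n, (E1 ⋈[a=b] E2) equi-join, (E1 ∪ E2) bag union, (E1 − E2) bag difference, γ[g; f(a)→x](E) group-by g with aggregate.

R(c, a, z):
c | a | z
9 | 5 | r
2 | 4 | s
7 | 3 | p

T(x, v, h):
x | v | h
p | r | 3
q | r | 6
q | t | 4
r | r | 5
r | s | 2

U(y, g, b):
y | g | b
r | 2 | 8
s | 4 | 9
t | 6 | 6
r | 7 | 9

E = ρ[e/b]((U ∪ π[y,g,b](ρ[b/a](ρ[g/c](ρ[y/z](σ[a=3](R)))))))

Stepwise |·|:
  U → 4
  R → 3
  σ[a=3](R) → 1
  ρ[y/z](σ[a=3](R)) → 1
  ρ[g/c](ρ[y/z](σ[a=3](R))) → 1
  ρ[b/a](ρ[g/c](ρ[y/z](σ[a=3](R)))) → 1
  π[y,g,b](ρ[b/a](ρ[g/c](ρ[y/z](σ[a=3](R))))) → 1
  (U ∪ π[y,g,b](ρ[b/a](ρ[g/c](ρ[y/z](σ[a=3](R)))))) → 5
  ρ[e/b]((U ∪ π[y,g,b](ρ[b/a](ρ[g/c](ρ[y/z](σ[a=3](R))))))) → 5

|E| = 5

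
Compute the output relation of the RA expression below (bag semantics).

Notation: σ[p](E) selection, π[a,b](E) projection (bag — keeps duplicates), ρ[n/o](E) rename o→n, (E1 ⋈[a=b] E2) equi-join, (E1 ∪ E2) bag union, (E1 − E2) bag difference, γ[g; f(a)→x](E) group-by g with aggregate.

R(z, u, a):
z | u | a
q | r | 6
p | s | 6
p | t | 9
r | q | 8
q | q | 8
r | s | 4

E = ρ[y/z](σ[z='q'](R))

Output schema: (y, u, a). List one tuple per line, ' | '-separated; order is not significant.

Subexpression sizes:
  R → 6
  σ[z='q'](R) → 2
  ρ[y/z](σ[z='q'](R)) → 2

== RESULT ==
y | u | a
q | q | 8
q | r | 6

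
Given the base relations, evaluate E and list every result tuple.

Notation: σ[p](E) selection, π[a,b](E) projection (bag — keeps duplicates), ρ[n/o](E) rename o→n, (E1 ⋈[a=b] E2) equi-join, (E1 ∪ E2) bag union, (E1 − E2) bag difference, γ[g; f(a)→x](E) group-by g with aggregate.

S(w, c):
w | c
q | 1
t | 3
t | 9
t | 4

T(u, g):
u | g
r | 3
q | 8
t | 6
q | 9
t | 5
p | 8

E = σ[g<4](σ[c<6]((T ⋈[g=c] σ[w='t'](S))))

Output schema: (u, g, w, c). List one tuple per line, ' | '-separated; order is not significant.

Subexpression sizes:
  T → 6
  S → 4
  σ[w='t'](S) → 3
  (T ⋈[g=c] σ[w='t'](S)) → 2
  σ[c<6]((T ⋈[g=c] σ[w='t'](S))) → 1
  σ[g<4](σ[c<6]((T ⋈[g=c] σ[w='t'](S)))) → 1

== RESULT ==
u | g | w | c
r | 3 | t | 3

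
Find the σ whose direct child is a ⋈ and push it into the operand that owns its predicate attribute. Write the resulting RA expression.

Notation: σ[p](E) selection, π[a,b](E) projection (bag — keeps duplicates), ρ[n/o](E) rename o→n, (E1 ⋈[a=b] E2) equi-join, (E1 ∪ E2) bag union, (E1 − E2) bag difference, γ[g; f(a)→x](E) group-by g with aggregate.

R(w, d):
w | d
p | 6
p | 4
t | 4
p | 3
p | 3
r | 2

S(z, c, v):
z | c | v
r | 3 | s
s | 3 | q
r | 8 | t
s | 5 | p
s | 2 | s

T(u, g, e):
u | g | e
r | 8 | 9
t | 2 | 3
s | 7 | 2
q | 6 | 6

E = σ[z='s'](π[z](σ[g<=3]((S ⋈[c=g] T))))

σ filters on g, owned by the right side.
E' = σ[z='s'](π[z]((S ⋈[c=g] σ[g<=3](T))))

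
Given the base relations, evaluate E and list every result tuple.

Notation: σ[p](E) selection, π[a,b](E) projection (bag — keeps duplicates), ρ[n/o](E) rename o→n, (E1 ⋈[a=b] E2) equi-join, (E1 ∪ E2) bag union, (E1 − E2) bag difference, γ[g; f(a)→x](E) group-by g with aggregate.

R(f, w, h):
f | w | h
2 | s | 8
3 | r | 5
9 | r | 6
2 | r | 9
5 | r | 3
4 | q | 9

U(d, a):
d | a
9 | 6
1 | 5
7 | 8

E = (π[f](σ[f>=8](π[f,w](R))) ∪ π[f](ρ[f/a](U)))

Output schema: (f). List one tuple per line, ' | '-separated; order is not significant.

Per-node cardinality:
  R → 6
  π[f,w](R) → 6
  σ[f>=8](π[f,w](R)) → 1
  π[f](σ[f>=8](π[f,w](R))) → 1
  U → 3
  ρ[f/a](U) → 3
  π[f](ρ[f/a](U)) → 3
  (π[f](σ[f>=8](π[f,w](R))) ∪ π[f](ρ[f/a](U))) → 4

== RESULT ==
f
5
6
8
9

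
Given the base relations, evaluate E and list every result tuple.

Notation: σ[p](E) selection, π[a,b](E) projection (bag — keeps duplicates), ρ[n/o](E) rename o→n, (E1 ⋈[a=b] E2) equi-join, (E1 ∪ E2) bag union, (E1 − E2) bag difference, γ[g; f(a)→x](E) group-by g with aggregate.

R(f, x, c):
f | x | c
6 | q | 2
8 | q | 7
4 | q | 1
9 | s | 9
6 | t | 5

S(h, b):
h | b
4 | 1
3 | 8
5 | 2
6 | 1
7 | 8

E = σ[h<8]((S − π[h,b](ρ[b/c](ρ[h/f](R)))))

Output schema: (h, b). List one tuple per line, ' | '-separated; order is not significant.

Subexpression sizes:
  S → 5
  R → 5
  ρ[h/f](R) → 5
  ρ[b/c](ρ[h/f](R)) → 5
  π[h,b](ρ[b/c](ρ[h/f](R))) → 5
  (S − π[h,b](ρ[b/c](ρ[h/f](R)))) → 4
  σ[h<8]((S − π[h,b](ρ[b/c](ρ[h/f](R))))) → 4

== RESULT ==
h | b
3 | 8
5 | 2
6 | 1
7 | 8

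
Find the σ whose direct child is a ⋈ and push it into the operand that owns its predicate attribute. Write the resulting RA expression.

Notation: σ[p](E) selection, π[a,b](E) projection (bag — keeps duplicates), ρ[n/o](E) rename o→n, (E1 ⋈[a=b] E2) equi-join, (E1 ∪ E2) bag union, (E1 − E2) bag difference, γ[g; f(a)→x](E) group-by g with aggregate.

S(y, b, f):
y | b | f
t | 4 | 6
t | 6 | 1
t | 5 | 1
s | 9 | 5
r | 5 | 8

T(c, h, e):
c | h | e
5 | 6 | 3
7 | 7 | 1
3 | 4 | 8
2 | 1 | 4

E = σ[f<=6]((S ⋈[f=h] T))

σ filters on f, owned by the left side.
E' = (σ[f<=6](S) ⋈[f=h] T)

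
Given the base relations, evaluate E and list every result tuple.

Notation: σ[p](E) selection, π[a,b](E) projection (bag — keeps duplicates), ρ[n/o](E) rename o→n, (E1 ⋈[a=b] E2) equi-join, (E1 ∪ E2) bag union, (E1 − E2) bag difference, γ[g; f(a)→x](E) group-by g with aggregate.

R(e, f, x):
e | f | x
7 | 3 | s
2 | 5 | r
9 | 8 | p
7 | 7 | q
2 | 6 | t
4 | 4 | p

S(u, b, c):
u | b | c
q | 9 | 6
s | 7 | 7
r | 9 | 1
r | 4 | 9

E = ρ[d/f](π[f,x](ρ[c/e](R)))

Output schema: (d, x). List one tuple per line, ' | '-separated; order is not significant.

Stepwise |·|:
  R → 6
  ρ[c/e](R) → 6
  π[f,x](ρ[c/e](R)) → 6
  ρ[d/f](π[f,x](ρ[c/e](R))) → 6

== RESULT ==
d | x
3 | s
4 | p
5 | r
6 | t
7 | q
8 | p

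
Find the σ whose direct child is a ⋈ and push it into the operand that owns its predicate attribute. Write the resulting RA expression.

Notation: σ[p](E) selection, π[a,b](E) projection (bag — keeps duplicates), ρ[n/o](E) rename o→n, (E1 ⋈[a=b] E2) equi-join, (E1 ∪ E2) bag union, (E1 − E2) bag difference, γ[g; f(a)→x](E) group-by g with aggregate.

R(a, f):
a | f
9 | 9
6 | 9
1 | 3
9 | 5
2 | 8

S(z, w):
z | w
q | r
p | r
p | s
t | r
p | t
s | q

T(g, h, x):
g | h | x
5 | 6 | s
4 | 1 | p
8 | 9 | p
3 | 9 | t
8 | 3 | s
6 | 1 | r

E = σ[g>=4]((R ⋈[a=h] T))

σ filters on g, owned by the right side.
E' = (R ⋈[a=h] σ[g>=4](T))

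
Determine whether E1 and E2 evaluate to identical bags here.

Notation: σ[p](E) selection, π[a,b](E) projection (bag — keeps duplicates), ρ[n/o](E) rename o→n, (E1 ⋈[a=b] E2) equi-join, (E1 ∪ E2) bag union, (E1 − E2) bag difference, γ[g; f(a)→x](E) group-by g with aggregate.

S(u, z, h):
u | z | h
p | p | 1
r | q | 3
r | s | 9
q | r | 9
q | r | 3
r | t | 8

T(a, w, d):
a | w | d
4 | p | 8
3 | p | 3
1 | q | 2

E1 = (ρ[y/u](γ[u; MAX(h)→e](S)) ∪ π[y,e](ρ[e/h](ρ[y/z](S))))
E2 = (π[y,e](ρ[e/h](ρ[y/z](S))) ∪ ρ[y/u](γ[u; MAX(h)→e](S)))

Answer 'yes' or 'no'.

E1 subexpression sizes:
  S → 6
  γ[u; MAX(h)→e](S) → 3
  ρ[y/u](γ[u; MAX(h)→e](S)) → 3
  S → 6
  ρ[y/z](S) → 6
  ρ[e/h](ρ[y/z](S)) → 6
  π[y,e](ρ[e/h](ρ[y/z](S))) → 6
  (ρ[y/u](γ[u; MAX(h)→e](S)) ∪ π[y,e](ρ[e/h](ρ[y/z](S)))) → 9
E2 subexpression sizes:
  S → 6
  ρ[y/z](S) → 6
  ρ[e/h](ρ[y/z](S)) → 6
  π[y,e](ρ[e/h](ρ[y/z](S))) → 6
  S → 6
  γ[u; MAX(h)→e](S) → 3
  ρ[y/u](γ[u; MAX(h)→e](S)) → 3
  (π[y,e](ρ[e/h](ρ[y/z](S))) ∪ ρ[y/u](γ[u; MAX(h)→e](S))) → 9

E1 and E2 produce the same multiset:
y | e
p | 1
p | 1
q | 3
q | 9
r | 3
r | 9
r | 9
s | 9
t | 8

yes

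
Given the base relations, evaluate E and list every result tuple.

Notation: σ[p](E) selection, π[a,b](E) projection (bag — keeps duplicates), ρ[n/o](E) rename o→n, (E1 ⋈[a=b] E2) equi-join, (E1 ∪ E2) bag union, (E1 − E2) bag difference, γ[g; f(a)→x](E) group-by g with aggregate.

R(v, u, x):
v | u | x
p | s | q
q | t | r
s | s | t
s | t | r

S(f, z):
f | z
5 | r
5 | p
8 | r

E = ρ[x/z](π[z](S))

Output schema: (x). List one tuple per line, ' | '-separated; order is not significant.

Subexpression sizes:
  S → 3
  π[z](S) → 3
  ρ[x/z](π[z](S)) → 3

== RESULT ==
x
p
r
r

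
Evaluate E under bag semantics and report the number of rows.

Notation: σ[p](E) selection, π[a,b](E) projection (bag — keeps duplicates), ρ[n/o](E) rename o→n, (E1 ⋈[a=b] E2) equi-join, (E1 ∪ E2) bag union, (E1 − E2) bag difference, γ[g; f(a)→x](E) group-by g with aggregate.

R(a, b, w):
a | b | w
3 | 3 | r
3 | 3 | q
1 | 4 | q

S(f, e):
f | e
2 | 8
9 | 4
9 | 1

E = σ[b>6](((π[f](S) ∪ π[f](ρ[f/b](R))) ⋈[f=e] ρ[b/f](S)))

Row counts bottom-up:
  S → 3
  π[f](S) → 3
  R → 3
  ρ[f/b](R) → 3
  π[f](ρ[f/b](R)) → 3
  (π[f](S) ∪ π[f](ρ[f/b](R))) → 6
  S → 3
  ρ[b/f](S) → 3
  ((π[f](S) ∪ π[f](ρ[f/b](R))) ⋈[f=e] ρ[b/f](S)) → 1
  σ[b>6](((π[f](S) ∪ π[f](ρ[f/b](R))) ⋈[f=e] ρ[b/f](S))) → 1

|E| = 1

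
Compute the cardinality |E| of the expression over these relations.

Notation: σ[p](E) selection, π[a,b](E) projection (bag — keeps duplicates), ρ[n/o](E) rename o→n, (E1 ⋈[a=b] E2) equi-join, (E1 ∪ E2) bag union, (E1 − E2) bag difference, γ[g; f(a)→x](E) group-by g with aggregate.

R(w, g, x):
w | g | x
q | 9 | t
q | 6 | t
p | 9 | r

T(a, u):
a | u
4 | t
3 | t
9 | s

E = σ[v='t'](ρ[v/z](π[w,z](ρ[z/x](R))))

Per-node cardinality:
  R → 3
  ρ[z/x](R) → 3
  π[w,z](ρ[z/x](R)) → 3
  ρ[v/z](π[w,z](ρ[z/x](R))) → 3
  σ[v='t'](ρ[v/z](π[w,z](ρ[z/x](R)))) → 2

|E| = 2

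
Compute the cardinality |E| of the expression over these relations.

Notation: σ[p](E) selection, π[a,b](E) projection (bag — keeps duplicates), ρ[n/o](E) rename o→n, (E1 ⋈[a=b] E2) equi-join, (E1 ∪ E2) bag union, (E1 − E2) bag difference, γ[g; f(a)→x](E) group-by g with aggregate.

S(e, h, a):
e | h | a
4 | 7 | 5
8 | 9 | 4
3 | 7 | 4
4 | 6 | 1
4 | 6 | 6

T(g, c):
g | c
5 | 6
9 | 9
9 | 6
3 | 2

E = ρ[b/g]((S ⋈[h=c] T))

Stepwise |·|:
  S → 5
  T → 4
  (S ⋈[h=c] T) → 5
  ρ[b/g]((S ⋈[h=c] T)) → 5

|E| = 5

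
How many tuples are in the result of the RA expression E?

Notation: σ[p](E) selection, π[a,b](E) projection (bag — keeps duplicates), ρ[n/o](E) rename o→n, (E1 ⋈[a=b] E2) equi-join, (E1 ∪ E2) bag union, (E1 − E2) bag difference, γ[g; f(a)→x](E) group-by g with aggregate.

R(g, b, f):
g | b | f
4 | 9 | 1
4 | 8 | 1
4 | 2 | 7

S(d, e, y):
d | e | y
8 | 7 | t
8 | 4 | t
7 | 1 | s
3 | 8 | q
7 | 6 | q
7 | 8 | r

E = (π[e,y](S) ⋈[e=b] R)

Subexpression sizes:
  S → 6
  π[e,y](S) → 6
  R → 3
  (π[e,y](S) ⋈[e=b] R) → 2

|E| = 2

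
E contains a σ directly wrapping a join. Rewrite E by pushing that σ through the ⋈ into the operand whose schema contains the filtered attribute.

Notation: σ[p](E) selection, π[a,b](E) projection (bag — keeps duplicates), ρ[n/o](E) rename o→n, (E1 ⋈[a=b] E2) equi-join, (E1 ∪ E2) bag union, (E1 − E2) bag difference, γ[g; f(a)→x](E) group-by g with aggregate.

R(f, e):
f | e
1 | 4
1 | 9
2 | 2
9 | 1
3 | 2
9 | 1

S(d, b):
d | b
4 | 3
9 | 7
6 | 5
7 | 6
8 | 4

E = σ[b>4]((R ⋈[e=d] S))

σ filters on b, owned by the right side.
E' = (R ⋈[e=d] σ[b>4](S))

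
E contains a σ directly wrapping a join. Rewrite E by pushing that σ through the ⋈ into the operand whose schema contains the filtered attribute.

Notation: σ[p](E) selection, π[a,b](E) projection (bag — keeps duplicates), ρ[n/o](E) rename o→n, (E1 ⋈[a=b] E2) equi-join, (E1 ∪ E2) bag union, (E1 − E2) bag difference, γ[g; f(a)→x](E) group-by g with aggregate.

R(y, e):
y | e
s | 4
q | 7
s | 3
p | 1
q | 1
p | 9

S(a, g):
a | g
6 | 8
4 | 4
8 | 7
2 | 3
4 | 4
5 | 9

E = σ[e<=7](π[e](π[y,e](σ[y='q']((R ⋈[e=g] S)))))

σ filters on y, owned by the left side.
E' = σ[e<=7](π[e](π[y,e]((σ[y='q'](R) ⋈[e=g] S))))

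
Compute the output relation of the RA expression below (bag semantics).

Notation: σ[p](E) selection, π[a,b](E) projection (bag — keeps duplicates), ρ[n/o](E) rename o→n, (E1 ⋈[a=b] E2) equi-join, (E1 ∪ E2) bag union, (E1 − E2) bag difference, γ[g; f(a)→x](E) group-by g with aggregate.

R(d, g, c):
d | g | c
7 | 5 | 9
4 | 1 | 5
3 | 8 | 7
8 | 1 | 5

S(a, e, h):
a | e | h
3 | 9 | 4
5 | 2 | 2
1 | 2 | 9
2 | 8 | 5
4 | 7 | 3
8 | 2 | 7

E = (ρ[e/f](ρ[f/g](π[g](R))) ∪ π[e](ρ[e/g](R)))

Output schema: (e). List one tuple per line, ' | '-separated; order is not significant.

Subexpression sizes:
  R → 4
  π[g](R) → 4
  ρ[f/g](π[g](R)) → 4
  ρ[e/f](ρ[f/g](π[g](R))) → 4
  R → 4
  ρ[e/g](R) → 4
  π[e](ρ[e/g](R)) → 4
  (ρ[e/f](ρ[f/g](π[g](R))) ∪ π[e](ρ[e/g](R))) → 8

== RESULT ==
e
1
1
1
1
5
5
8
8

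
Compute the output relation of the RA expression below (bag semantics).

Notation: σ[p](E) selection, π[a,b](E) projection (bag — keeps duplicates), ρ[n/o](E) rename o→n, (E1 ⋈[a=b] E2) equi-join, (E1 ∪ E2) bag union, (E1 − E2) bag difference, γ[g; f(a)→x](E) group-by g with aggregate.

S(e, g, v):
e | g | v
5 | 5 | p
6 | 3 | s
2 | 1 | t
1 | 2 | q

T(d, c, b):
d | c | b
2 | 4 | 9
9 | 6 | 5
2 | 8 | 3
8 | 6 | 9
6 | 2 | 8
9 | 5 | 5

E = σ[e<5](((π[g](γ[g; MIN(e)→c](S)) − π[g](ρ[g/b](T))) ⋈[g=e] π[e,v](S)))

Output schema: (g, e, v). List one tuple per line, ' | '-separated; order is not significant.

Row counts bottom-up:
  S → 4
  γ[g; MIN(e)→c](S) → 4
  π[g](γ[g; MIN(e)→c](S)) → 4
  T → 6
  ρ[g/b](T) → 6
  π[g](ρ[g/b](T)) → 6
  (π[g](γ[g; MIN(e)→c](S)) − π[g](ρ[g/b](T))) → 2
  S → 4
  π[e,v](S) → 4
  ((π[g](γ[g; MIN(e)→c](S)) − π[g](ρ[g/b](T))) ⋈[g=e] π[e,v](S)) → 2
  σ[e<5](((π[g](γ[g; MIN(e)→c](S)) − π[g](ρ[g/b](T))) ⋈[g=e] π[e,v](S))) → 2

== RESULT ==
g | e | v
1 | 1 | q
2 | 2 | t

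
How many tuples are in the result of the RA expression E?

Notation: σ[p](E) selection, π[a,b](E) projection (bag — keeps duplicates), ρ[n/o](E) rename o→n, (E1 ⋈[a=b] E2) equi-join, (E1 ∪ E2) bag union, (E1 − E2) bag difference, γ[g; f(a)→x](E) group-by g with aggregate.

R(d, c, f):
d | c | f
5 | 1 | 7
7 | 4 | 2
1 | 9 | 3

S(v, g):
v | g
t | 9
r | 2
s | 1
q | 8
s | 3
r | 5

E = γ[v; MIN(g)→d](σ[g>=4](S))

Subexpression sizes:
  S → 6
  σ[g>=4](S) → 3
  γ[v; MIN(g)→d](σ[g>=4](S)) → 3

|E| = 3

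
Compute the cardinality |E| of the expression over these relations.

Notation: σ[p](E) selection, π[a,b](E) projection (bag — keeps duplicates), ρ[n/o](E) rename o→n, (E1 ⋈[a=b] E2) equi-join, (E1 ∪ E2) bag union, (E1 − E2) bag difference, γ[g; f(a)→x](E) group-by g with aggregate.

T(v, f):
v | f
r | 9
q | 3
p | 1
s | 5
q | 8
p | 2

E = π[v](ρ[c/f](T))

Per-node cardinality:
  T → 6
  ρ[c/f](T) → 6
  π[v](ρ[c/f](T)) → 6

|E| = 6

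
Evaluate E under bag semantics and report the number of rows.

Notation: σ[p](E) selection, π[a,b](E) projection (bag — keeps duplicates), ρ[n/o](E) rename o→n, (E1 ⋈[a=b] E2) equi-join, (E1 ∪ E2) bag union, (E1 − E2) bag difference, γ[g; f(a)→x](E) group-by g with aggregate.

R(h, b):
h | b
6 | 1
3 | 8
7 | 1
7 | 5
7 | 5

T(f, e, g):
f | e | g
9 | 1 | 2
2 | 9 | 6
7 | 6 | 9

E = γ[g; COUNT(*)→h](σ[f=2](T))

Row counts bottom-up:
  T → 3
  σ[f=2](T) → 1
  γ[g; COUNT(*)→h](σ[f=2](T)) → 1

|E| = 1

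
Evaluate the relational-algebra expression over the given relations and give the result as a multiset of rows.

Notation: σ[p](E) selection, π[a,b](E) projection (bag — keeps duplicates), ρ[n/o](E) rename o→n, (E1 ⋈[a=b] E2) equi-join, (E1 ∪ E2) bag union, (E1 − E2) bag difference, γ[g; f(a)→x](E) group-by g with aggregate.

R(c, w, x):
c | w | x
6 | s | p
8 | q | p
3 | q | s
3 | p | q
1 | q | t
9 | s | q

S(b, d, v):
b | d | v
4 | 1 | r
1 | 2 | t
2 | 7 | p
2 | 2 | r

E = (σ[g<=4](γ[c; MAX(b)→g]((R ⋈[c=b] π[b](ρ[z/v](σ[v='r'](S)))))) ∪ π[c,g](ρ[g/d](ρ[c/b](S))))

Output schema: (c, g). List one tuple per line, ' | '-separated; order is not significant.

Per-node cardinality:
  R → 6
  S → 4
  σ[v='r'](S) → 2
  ρ[z/v](σ[v='r'](S)) → 2
  π[b](ρ[z/v](σ[v='r'](S))) → 2
  (R ⋈[c=b] π[b](ρ[z/v](σ[v='r'](S)))) → 0
  γ[c; MAX(b)→g]((R ⋈[c=b] π[b](ρ[z/v](σ[v='r'](S))))) → 0
  σ[g<=4](γ[c; MAX(b)→g]((R ⋈[c=b] π[b](ρ[z/v](σ[v='r'](S)))))) → 0
  S → 4
  ρ[c/b](S) → 4
  ρ[g/d](ρ[c/b](S)) → 4
  π[c,g](ρ[g/d](ρ[c/b](S))) → 4
  (σ[g<=4](γ[c; MAX(b)→g]((R ⋈[c=b] π[b](ρ[z/v](σ[v='r'](S)))))) ∪ π[c,g](ρ[g/d](ρ[c/b](S)))) → 4

== RESULT ==
c | g
1 | 2
2 | 2
2 | 7
4 | 1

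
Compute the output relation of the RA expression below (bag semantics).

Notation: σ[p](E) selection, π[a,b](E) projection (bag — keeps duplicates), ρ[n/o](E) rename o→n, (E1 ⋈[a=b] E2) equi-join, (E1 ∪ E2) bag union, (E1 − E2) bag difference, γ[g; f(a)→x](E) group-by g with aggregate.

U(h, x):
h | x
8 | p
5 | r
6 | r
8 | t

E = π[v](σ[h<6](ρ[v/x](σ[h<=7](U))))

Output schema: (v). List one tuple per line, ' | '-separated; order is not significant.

Row counts bottom-up:
  U → 4
  σ[h<=7](U) → 2
  ρ[v/x](σ[h<=7](U)) → 2
  σ[h<6](ρ[v/x](σ[h<=7](U))) → 1
  π[v](σ[h<6](ρ[v/x](σ[h<=7](U)))) → 1

== RESULT ==
v
r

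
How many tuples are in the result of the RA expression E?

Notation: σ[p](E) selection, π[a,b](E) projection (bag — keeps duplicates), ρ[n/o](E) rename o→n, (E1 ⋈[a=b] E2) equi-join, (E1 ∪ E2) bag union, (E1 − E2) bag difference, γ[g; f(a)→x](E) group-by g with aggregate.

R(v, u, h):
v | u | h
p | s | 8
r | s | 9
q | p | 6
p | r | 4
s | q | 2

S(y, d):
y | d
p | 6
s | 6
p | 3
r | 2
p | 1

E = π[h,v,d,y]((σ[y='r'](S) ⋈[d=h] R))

Stepwise |·|:
  S → 5
  σ[y='r'](S) → 1
  R → 5
  (σ[y='r'](S) ⋈[d=h] R) → 1
  π[h,v,d,y]((σ[y='r'](S) ⋈[d=h] R)) → 1

|E| = 1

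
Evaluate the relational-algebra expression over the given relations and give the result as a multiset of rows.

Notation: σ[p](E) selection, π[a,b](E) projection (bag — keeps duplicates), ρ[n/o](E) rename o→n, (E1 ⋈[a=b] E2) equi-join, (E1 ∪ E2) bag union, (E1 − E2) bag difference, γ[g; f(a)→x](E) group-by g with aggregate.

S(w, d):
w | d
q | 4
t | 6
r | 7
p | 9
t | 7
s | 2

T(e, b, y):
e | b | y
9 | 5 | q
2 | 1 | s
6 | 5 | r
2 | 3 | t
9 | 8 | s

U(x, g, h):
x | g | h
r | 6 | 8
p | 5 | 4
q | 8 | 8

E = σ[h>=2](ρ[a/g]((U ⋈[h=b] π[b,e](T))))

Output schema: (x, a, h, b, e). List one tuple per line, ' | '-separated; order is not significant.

Per-node cardinality:
  U → 3
  T → 5
  π[b,e](T) → 5
  (U ⋈[h=b] π[b,e](T)) → 2
  ρ[a/g]((U ⋈[h=b] π[b,e](T))) → 2
  σ[h>=2](ρ[a/g]((U ⋈[h=b] π[b,e](T)))) → 2

== RESULT ==
x | a | h | b | e
q | 8 | 8 | 8 | 9
r | 6 | 8 | 8 | 9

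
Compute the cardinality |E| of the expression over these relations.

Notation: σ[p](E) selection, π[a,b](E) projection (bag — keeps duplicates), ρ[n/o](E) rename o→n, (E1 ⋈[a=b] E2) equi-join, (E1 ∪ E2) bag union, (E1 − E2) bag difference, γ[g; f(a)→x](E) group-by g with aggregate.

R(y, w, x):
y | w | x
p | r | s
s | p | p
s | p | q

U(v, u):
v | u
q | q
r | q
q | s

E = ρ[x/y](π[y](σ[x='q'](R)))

Per-node cardinality:
  R → 3
  σ[x='q'](R) → 1
  π[y](σ[x='q'](R)) → 1
  ρ[x/y](π[y](σ[x='q'](R))) → 1

|E| = 1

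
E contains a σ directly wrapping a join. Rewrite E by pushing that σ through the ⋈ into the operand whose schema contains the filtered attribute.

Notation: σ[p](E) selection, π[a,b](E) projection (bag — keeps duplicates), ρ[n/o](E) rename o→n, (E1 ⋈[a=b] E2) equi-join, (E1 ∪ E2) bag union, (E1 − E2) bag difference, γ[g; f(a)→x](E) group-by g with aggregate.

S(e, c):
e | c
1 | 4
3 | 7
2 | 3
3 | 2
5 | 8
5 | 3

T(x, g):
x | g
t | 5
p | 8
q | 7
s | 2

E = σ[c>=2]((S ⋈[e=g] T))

σ filters on c, owned by the left side.
E' = (σ[c>=2](S) ⋈[e=g] T)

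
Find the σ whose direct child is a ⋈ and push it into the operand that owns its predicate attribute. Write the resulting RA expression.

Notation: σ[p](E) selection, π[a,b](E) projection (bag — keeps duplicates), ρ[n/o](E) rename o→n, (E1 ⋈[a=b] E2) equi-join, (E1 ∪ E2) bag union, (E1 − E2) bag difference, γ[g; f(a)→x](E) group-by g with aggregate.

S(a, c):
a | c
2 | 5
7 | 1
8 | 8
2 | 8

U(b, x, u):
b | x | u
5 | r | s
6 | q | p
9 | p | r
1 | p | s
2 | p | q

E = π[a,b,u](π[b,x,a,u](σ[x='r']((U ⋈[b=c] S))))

σ filters on x, owned by the left side.
E' = π[a,b,u](π[b,x,a,u]((σ[x='r'](U) ⋈[b=c] S)))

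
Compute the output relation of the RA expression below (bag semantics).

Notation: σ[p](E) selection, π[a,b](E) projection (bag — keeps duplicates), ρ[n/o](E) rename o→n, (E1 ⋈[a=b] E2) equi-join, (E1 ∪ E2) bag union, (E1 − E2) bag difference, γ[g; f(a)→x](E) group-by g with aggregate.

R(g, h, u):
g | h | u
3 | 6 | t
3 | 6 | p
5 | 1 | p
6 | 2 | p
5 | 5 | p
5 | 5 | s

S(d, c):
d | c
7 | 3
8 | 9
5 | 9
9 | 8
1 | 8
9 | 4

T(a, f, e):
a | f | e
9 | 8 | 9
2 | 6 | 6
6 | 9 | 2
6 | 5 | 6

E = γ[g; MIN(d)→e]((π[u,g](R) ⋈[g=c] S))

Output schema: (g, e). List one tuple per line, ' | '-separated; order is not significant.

Subexpression sizes:
  R → 6
  π[u,g](R) → 6
  S → 6
  (π[u,g](R) ⋈[g=c] S) → 2
  γ[g; MIN(d)→e]((π[u,g](R) ⋈[g=c] S)) → 1

== RESULT ==
g | e
3 | 7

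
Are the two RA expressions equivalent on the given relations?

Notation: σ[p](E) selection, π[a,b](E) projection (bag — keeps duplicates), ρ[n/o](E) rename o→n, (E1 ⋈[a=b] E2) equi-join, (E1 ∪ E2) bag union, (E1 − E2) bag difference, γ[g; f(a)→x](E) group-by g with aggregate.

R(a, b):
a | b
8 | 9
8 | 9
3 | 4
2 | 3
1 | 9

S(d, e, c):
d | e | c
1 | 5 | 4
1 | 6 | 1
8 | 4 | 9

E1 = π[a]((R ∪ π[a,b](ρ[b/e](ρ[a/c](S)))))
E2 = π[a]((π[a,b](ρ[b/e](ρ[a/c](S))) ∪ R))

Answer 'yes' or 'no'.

E1 row counts bottom-up:
  R → 5
  S → 3
  ρ[a/c](S) → 3
  ρ[b/e](ρ[a/c](S)) → 3
  π[a,b](ρ[b/e](ρ[a/c](S))) → 3
  (R ∪ π[a,b](ρ[b/e](ρ[a/c](S)))) → 8
  π[a]((R ∪ π[a,b](ρ[b/e](ρ[a/c](S))))) → 8
E2 row counts bottom-up:
  S → 3
  ρ[a/c](S) → 3
  ρ[b/e](ρ[a/c](S)) → 3
  π[a,b](ρ[b/e](ρ[a/c](S))) → 3
  R → 5
  (π[a,b](ρ[b/e](ρ[a/c](S))) ∪ R) → 8
  π[a]((π[a,b](ρ[b/e](ρ[a/c](S))) ∪ R)) → 8

E1 and E2 produce the same multiset:
a
1
1
2
3
4
8
8
9

yes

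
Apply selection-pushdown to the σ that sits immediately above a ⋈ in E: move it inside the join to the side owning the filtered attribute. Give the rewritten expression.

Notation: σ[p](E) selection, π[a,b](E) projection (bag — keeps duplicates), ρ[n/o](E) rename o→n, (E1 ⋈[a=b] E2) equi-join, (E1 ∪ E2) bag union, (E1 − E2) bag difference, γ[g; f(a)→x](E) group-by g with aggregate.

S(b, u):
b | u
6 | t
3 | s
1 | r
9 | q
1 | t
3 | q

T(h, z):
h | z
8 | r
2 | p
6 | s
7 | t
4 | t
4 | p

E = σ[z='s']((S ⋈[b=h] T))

σ filters on z, owned by the right side.
E' = (S ⋈[b=h] σ[z='s'](T))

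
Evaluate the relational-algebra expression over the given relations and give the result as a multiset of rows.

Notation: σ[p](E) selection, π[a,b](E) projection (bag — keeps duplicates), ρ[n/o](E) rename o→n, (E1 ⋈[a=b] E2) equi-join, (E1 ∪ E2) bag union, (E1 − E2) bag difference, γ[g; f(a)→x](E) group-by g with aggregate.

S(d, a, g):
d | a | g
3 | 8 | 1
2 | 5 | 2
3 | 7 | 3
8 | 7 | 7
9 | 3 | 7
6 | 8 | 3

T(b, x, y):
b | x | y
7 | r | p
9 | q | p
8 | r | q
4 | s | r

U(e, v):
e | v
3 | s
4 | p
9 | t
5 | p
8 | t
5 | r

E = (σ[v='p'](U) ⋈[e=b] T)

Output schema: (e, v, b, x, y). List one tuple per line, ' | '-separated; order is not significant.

Stepwise |·|:
  U → 6
  σ[v='p'](U) → 2
  T → 4
  (σ[v='p'](U) ⋈[e=b] T) → 1

== RESULT ==
e | v | b | x | y
4 | p | 4 | s | r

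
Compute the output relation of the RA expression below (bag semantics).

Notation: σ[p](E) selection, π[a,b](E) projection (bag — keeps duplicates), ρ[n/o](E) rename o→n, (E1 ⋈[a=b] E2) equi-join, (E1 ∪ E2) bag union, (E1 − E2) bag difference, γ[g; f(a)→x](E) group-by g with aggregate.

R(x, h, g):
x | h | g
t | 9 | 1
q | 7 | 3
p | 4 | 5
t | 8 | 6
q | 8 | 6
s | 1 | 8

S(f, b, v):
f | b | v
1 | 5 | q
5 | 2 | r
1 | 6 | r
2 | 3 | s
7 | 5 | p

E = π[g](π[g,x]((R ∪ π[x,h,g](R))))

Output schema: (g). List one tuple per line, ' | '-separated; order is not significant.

Stepwise |·|:
  R → 6
  R → 6
  π[x,h,g](R) → 6
  (R ∪ π[x,h,g](R)) → 12
  π[g,x]((R ∪ π[x,h,g](R))) → 12
  π[g](π[g,x]((R ∪ π[x,h,g](R)))) → 12

== RESULT ==
g
1
1
3
3
5
5
6
6
6
6
8
8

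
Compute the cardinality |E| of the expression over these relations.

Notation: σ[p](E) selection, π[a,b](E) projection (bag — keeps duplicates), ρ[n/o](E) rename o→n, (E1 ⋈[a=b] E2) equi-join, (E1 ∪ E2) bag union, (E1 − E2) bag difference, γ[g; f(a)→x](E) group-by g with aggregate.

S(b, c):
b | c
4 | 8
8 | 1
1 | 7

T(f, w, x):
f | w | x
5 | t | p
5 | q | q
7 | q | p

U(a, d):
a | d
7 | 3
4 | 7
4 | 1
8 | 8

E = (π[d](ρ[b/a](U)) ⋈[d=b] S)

Subexpression sizes:
  U → 4
  ρ[b/a](U) → 4
  π[d](ρ[b/a](U)) → 4
  S → 3
  (π[d](ρ[b/a](U)) ⋈[d=b] S) → 2

|E| = 2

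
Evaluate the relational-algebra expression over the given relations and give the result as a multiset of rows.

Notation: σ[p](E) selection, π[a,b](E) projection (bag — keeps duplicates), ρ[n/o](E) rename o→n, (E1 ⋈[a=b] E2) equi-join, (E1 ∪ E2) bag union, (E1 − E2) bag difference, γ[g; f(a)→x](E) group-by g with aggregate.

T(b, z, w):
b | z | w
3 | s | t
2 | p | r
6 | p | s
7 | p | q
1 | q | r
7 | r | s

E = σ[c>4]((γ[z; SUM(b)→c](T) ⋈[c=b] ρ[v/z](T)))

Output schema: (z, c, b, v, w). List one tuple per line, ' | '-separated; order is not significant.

Per-node cardinality:
  T → 6
  γ[z; SUM(b)→c](T) → 4
  T → 6
  ρ[v/z](T) → 6
  (γ[z; SUM(b)→c](T) ⋈[c=b] ρ[v/z](T)) → 4
  σ[c>4]((γ[z; SUM(b)→c](T) ⋈[c=b] ρ[v/z](T))) → 2

== RESULT ==
z | c | b | v | w
r | 7 | 7 | p | q
r | 7 | 7 | r | s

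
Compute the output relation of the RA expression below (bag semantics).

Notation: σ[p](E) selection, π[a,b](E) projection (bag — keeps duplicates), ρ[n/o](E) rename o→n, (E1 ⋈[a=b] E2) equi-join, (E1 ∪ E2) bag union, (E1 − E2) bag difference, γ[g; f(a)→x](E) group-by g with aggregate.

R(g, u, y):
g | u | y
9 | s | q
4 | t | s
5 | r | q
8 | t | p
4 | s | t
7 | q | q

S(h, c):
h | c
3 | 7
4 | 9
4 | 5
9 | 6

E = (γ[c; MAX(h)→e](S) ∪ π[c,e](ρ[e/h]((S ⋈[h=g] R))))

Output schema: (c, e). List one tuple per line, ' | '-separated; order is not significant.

Per-node cardinality:
  S → 4
  γ[c; MAX(h)→e](S) → 4
  S → 4
  R → 6
  (S ⋈[h=g] R) → 5
  ρ[e/h]((S ⋈[h=g] R)) → 5
  π[c,e](ρ[e/h]((S ⋈[h=g] R))) → 5
  (γ[c; MAX(h)→e](S) ∪ π[c,e](ρ[e/h]((S ⋈[h=g] R)))) → 9

== RESULT ==
c | e
5 | 4
5 | 4
5 | 4
6 | 9
6 | 9
7 | 3
9 | 4
9 | 4
9 | 4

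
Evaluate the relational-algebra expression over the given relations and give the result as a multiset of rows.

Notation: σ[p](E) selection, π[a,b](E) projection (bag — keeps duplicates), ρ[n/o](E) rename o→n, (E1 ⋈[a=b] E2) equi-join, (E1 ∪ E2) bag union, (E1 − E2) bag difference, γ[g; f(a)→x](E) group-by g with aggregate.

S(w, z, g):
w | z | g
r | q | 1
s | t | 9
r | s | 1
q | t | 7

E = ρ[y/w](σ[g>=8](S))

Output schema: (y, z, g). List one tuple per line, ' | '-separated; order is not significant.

Subexpression sizes:
  S → 4
  σ[g>=8](S) → 1
  ρ[y/w](σ[g>=8](S)) → 1

== RESULT ==
y | z | g
s | t | 9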